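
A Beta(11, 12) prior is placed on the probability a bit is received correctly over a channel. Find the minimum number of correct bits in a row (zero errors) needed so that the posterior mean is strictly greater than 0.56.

After k correct bits and 0 errors the posterior is Beta(11+k, 12), with mean (11+k)/(11+12+k).
Set (11+k)/(23+k) > 0.56 and solve: k > (0.56·23 − 11)/(1 − 0.56) = 4.273.
The smallest integer exceeding 4.273 is 5.

k = 5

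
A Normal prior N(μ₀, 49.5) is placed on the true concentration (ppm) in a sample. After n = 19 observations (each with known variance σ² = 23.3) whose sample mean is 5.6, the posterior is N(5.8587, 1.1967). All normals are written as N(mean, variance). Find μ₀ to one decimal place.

With known observation variance, the Normal–Normal posterior has precision τ_n = τ₀ + n/σ² and mean μ_n = (τ₀μ₀ + (n/σ²)x̄)/τ_n.
Here τ₀ = 1/49.5 = 0.020202 and τ_data = 19/23.3 = 0.815451, so τ_n = 0.835653.
Rearranging for μ₀: μ₀ = (μ_n·τ_n − τ_data·x̄)/τ₀ = (5.8587·0.835653 − 0.815451·5.6) / 0.020202 = 0.329315/0.020202 ≈ 16.3.

μ₀ = 16.3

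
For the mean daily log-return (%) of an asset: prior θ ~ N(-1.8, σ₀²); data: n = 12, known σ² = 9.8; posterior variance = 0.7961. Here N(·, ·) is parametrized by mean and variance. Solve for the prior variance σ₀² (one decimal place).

σ₀² = 31.6

Posterior precision equals prior precision plus data precision: 1/σ_n² = 1/σ₀² + n/σ².
So 1/σ₀² = 1/0.7961 − 12/9.8 = 1.256124 − 1.224490 = 0.031634.
Hence σ₀² = 1/0.031634 ≈ 31.6.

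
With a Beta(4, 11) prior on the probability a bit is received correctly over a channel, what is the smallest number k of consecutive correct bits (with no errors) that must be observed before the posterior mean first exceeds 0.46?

k = 6

After k correct bits and 0 errors the posterior is Beta(4+k, 11), with mean (4+k)/(4+11+k).
Set (4+k)/(15+k) > 0.46 and solve: k > (0.46·15 − 4)/(1 − 0.46) = 5.370.
The smallest integer exceeding 5.370 is 6, and checking k=6: (10)/(21) = 0.4762 > 0.46.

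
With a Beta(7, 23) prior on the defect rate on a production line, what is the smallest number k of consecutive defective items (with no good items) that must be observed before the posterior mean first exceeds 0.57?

After k defective items and 0 good items the posterior is Beta(7+k, 23), with mean (7+k)/(7+23+k).
Set (7+k)/(30+k) > 0.57 and solve: k > (0.57·30 − 7)/(1 − 0.57) = 23.488.
The smallest integer exceeding 23.488 is 24.

k = 24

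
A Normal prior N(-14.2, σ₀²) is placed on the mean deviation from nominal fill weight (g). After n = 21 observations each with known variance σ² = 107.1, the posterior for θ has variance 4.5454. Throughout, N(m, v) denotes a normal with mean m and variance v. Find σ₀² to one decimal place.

σ₀² = 41.8

Posterior precision equals prior precision plus data precision: 1/σ_n² = 1/σ₀² + n/σ².
So 1/σ₀² = 1/4.5454 − 21/107.1 = 0.220003 − 0.196078 = 0.023925.
Hence σ₀² = 1/0.023925 ≈ 41.8.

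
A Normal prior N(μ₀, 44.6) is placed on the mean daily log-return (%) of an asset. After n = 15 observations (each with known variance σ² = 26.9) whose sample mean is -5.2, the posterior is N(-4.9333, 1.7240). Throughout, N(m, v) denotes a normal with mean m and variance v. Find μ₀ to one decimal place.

With known observation variance, the Normal–Normal posterior has precision τ_n = τ₀ + n/σ² and mean μ_n = (τ₀μ₀ + (n/σ²)x̄)/τ_n.
Here τ₀ = 1/44.6 = 0.022422 and τ_data = 15/26.9 = 0.557621, so τ_n = 0.580043.
Rearranging for μ₀: μ₀ = (μ_n·τ_n − τ_data·x̄)/τ₀ = (-4.9333·0.580043 − 0.557621·-5.2) / 0.022422 = 0.038103/0.022422 ≈ 1.7.

μ₀ = 1.7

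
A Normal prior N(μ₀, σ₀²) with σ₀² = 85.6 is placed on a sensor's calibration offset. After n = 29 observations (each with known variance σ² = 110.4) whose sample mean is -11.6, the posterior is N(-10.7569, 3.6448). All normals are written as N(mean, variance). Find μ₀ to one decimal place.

With known observation variance, the Normal–Normal posterior has precision τ_n = τ₀ + n/σ² and mean μ_n = (τ₀μ₀ + (n/σ²)x̄)/τ_n.
Here τ₀ = 1/85.6 = 0.011682 and τ_data = 29/110.4 = 0.262681, so τ_n = 0.274363.
Rearranging for μ₀: μ₀ = (μ_n·τ_n − τ_data·x̄)/τ₀ = (-10.7569·0.274363 − 0.262681·-11.6) / 0.011682 = 0.095804/0.011682 ≈ 8.2.

μ₀ = 8.2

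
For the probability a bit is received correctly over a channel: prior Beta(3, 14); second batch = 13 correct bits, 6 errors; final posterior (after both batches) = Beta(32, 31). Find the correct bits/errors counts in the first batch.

Sequential conjugate updates are equivalent to a single update on the pooled data, so total successes = posterior α − prior α and total failures = posterior β − prior β.
Total across both batches: 32−3=29 correct bits, 31−14=17 errors.
Subtract the second batch: 29−13=16 correct bits and 17−6=11 errors.

16 correct bits and 11 errors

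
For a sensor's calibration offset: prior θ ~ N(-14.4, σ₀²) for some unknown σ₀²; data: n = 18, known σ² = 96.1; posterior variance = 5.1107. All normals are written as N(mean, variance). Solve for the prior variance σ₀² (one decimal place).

For the Normal–Normal model with known σ², precisions add: τ_n = τ₀ + n/σ².
So 1/σ₀² = 1/5.1107 − 18/96.1 = 0.195668 − 0.187305 = 0.008363.
Hence σ₀² = 1/0.008363 ≈ 119.6.

σ₀² = 119.6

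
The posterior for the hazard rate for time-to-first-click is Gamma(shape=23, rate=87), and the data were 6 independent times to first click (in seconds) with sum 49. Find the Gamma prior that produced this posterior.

Gamma(shape=17, rate=38)

Gamma–exponential conjugacy: posterior shape = α + n, posterior rate = β + Σtᵢ.
So α = 23 − 6 = 17 and β = 87 − 49 = 38.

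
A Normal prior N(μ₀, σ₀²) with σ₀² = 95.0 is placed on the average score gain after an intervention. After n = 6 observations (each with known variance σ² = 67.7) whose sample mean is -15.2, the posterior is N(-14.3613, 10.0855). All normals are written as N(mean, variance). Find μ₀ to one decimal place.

μ₀ = -7.3

The posterior mean is a precision-weighted average: μ_n = (τ₀μ₀ + τ_data·x̄)/(τ₀+τ_data), with τ₀=1/σ₀² and τ_data=n/σ².
Here τ₀ = 1/95.0 = 0.010526 and τ_data = 6/67.7 = 0.088626, so τ_n = 0.099152.
Rearranging for μ₀: μ₀ = (μ_n·τ_n − τ_data·x̄)/τ₀ = (-14.3613·0.099152 − 0.088626·-15.2) / 0.010526 = -0.076836/0.010526 ≈ -7.3.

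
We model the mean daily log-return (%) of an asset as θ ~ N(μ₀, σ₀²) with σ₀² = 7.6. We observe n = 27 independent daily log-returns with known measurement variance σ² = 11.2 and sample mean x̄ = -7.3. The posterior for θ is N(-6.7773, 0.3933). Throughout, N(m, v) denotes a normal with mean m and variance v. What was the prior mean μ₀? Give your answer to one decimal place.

With known observation variance, the Normal–Normal posterior has precision τ_n = τ₀ + n/σ² and mean μ_n = (τ₀μ₀ + (n/σ²)x̄)/τ_n.
Here τ₀ = 1/7.6 = 0.131579 and τ_data = 27/11.2 = 2.410714, so τ_n = 2.542293.
Rearranging for μ₀: μ₀ = (μ_n·τ_n − τ_data·x̄)/τ₀ = (-6.7773·2.542293 − 2.410714·-7.3) / 0.131579 = 0.368330/0.131579 ≈ 2.8.

μ₀ = 2.8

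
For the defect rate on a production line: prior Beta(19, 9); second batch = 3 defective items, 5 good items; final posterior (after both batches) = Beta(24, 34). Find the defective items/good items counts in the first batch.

Sequential conjugate updates are equivalent to a single update on the pooled data, so total successes = posterior α − prior α and total failures = posterior β − prior β.
Total across both batches: 24−19=5 defective items, 34−9=25 good items.
Subtract the second batch: 5−3=2 defective items and 25−5=20 good items.

2 defective items and 20 good items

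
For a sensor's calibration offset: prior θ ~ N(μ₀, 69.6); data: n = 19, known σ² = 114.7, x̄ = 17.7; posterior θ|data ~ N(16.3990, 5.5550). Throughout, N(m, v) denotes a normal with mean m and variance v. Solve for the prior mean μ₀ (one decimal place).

μ₀ = 1.4

The posterior mean is a precision-weighted average: μ_n = (τ₀μ₀ + τ_data·x̄)/(τ₀+τ_data), with τ₀=1/σ₀² and τ_data=n/σ².
Here τ₀ = 1/69.6 = 0.014368 and τ_data = 19/114.7 = 0.165650, so τ_n = 0.180018.
Rearranging for μ₀: μ₀ = (μ_n·τ_n − τ_data·x̄)/τ₀ = (16.3990·0.180018 − 0.165650·17.7) / 0.014368 = 0.020110/0.014368 ≈ 1.4.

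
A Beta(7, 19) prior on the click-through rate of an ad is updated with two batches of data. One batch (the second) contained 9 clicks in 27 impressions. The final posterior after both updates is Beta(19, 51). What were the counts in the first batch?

3 clicks and 14 non-clicks

Because Beta–binomial updating is additive in the counts, the combined data contributed (α_post−α_prior, β_post−β_prior) successes and failures.
Total across both batches: 19−7=12 clicks, 51−19=32 non-clicks.
Subtract the second batch: 12−9=3 clicks and 32−18=14 non-clicks.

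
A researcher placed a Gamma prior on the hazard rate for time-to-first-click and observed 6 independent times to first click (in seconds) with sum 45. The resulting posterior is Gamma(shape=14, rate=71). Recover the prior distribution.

Gamma(shape=8, rate=26)

For an exponential likelihood with a Gamma(α, β) prior on the rate, n observations with total T give posterior Gamma(α+n, β+T).
So α = 14 − 6 = 8 and β = 71 − 45 = 26.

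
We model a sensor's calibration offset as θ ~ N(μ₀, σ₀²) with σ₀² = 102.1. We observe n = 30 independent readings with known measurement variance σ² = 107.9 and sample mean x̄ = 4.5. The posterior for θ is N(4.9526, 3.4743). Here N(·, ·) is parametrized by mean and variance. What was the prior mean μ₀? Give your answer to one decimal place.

μ₀ = 17.8

The posterior mean is a precision-weighted average: μ_n = (τ₀μ₀ + τ_data·x̄)/(τ₀+τ_data), with τ₀=1/σ₀² and τ_data=n/σ².
Here τ₀ = 1/102.1 = 0.009794 and τ_data = 30/107.9 = 0.278035, so τ_n = 0.287829.
Rearranging for μ₀: μ₀ = (μ_n·τ_n − τ_data·x̄)/τ₀ = (4.9526·0.287829 − 0.278035·4.5) / 0.009794 = 0.174344/0.009794 ≈ 17.8.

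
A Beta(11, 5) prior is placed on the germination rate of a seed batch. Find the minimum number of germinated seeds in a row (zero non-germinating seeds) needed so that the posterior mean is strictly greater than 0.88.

k = 26

After k germinated seeds and 0 non-germinating seeds the posterior is Beta(11+k, 5), with mean (11+k)/(11+5+k).
Set (11+k)/(16+k) > 0.88 and solve: k > (0.88·16 − 11)/(1 − 0.88) = 25.667.
The smallest integer exceeding 25.667 is 26.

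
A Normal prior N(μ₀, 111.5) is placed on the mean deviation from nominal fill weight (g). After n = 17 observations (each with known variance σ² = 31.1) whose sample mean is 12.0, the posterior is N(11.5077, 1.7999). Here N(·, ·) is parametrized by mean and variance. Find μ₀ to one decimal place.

μ₀ = -18.5

With known observation variance, the Normal–Normal posterior has precision τ_n = τ₀ + n/σ² and mean μ_n = (τ₀μ₀ + (n/σ²)x̄)/τ_n.
Here τ₀ = 1/111.5 = 0.008969 and τ_data = 17/31.1 = 0.546624, so τ_n = 0.555593.
Rearranging for μ₀: μ₀ = (μ_n·τ_n − τ_data·x̄)/τ₀ = (11.5077·0.555593 − 0.546624·12.0) / 0.008969 = -0.165890/0.008969 ≈ -18.5.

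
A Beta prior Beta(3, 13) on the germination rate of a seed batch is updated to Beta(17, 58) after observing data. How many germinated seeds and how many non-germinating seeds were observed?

A Beta(α, β) prior with s successes and f failures in binomial data gives a Beta(α+s, β+f) posterior.
So s = 17 − 3 = 14 and f = 58 − 13 = 45.

14 germinated seeds and 45 non-germinating seeds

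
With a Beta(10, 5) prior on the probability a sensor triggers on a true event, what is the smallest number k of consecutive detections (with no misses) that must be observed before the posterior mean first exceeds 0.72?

k = 3

After k detections and 0 misses the posterior is Beta(10+k, 5), with mean (10+k)/(10+5+k).
Set (10+k)/(15+k) > 0.72 and solve: k > (0.72·15 − 10)/(1 − 0.72) = 2.857.
The smallest integer exceeding 2.857 is 3.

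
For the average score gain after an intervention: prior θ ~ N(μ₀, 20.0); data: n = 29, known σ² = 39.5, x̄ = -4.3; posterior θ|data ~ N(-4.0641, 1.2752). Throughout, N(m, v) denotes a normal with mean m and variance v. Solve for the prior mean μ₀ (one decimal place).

μ₀ = -0.6

The posterior mean is a precision-weighted average: μ_n = (τ₀μ₀ + τ_data·x̄)/(τ₀+τ_data), with τ₀=1/σ₀² and τ_data=n/σ².
Here τ₀ = 1/20.0 = 0.050000 and τ_data = 29/39.5 = 0.734177, so τ_n = 0.784177.
Rearranging for μ₀: μ₀ = (μ_n·τ_n − τ_data·x̄)/τ₀ = (-4.0641·0.784177 − 0.734177·-4.3) / 0.050000 = -0.030013/0.050000 ≈ -0.6.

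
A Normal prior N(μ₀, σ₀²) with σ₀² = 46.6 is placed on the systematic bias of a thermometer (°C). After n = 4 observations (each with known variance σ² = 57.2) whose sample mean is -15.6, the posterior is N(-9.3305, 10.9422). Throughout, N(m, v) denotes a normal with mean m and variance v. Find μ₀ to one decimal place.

μ₀ = 11.1

With known observation variance, the Normal–Normal posterior has precision τ_n = τ₀ + n/σ² and mean μ_n = (τ₀μ₀ + (n/σ²)x̄)/τ_n.
Here τ₀ = 1/46.6 = 0.021459 and τ_data = 4/57.2 = 0.069930, so τ_n = 0.091389.
Rearranging for μ₀: μ₀ = (μ_n·τ_n − τ_data·x̄)/τ₀ = (-9.3305·0.091389 − 0.069930·-15.6) / 0.021459 = 0.238203/0.021459 ≈ 11.1.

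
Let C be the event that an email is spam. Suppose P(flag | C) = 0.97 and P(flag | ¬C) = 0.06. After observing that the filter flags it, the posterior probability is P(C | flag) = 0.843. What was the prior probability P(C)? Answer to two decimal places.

In odds form, posterior odds = prior odds × likelihood ratio, so prior odds = posterior odds ÷ LR.
Posterior odds = 0.843/(1−0.843) = 5.3694. LR = 0.97/0.06 = 16.1667.
Prior odds = 5.3694/16.1667 = 0.3321, so P(C) = 0.3321/(1+0.3321) ≈ 0.25.

P(C) = 0.25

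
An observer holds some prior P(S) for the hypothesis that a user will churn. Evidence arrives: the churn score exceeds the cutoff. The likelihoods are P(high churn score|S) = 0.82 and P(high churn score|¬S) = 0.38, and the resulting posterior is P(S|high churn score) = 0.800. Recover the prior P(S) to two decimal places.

P(S) = 0.65

In odds form, posterior odds = prior odds × likelihood ratio, so prior odds = posterior odds ÷ LR.
Posterior odds = 0.800/(1−0.800) = 4.0000. LR = 0.82/0.38 = 2.1579.
Prior odds = 4.0000/2.1579 = 1.8537, so P(S) = 1.8537/(1+1.8537) ≈ 0.65.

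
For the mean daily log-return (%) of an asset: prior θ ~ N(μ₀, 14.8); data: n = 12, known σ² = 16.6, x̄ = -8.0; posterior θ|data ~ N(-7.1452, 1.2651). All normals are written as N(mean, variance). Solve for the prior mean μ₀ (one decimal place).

The posterior mean is a precision-weighted average: μ_n = (τ₀μ₀ + τ_data·x̄)/(τ₀+τ_data), with τ₀=1/σ₀² and τ_data=n/σ².
Here τ₀ = 1/14.8 = 0.067568 and τ_data = 12/16.6 = 0.722892, so τ_n = 0.790460.
Rearranging for μ₀: μ₀ = (μ_n·τ_n − τ_data·x̄)/τ₀ = (-7.1452·0.790460 − 0.722892·-8.0) / 0.067568 = 0.135141/0.067568 ≈ 2.0.

μ₀ = 2.0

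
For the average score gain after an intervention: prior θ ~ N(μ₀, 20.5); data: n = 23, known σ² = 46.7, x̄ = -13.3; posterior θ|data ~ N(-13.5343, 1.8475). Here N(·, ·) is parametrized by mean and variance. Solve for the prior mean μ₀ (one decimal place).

μ₀ = -15.9

With known observation variance, the Normal–Normal posterior has precision τ_n = τ₀ + n/σ² and mean μ_n = (τ₀μ₀ + (n/σ²)x̄)/τ_n.
Here τ₀ = 1/20.5 = 0.048780 and τ_data = 23/46.7 = 0.492505, so τ_n = 0.541285.
Rearranging for μ₀: μ₀ = (μ_n·τ_n − τ_data·x̄)/τ₀ = (-13.5343·0.541285 − 0.492505·-13.3) / 0.048780 = -0.775597/0.048780 ≈ -15.9.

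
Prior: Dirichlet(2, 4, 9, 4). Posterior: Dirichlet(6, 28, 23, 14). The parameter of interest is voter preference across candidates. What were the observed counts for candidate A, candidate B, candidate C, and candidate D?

For a Dirichlet(α) prior with multinomial counts c, the posterior is Dirichlet(α + c) componentwise.
Counts are posterior − prior componentwise: 6−2=4, 28−4=24, 23−9=14, 14−4=10.

counts (4, 24, 14, 10)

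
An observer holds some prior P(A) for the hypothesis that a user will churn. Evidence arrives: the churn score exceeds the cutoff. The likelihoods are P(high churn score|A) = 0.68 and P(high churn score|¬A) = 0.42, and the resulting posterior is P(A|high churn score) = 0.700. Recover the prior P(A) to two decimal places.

In odds form, posterior odds = prior odds × likelihood ratio, so prior odds = posterior odds ÷ LR.
Posterior odds = 0.700/(1−0.700) = 2.3333. LR = 0.68/0.42 = 1.6190.
Prior odds = 2.3333/1.6190 = 1.4412, so P(A) = 1.4412/(1+1.4412) ≈ 0.59.

P(A) = 0.59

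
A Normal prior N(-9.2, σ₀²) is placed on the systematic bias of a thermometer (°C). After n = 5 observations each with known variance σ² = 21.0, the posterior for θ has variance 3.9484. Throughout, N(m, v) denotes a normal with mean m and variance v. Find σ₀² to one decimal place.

σ₀² = 65.9

Posterior precision equals prior precision plus data precision: 1/σ_n² = 1/σ₀² + n/σ².
So 1/σ₀² = 1/3.9484 − 5/21.0 = 0.253267 − 0.238095 = 0.015172.
Hence σ₀² = 1/0.015172 ≈ 65.9.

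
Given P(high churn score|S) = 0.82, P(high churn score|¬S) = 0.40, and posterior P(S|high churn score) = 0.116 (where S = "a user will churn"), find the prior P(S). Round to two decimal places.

P(S) = 0.06

Bayes' rule in odds form gives O(S|E) = O(S)·[P(E|S)/P(E|¬S)], hence O(S) = O(S|E)/LR.
Posterior odds = 0.116/(1−0.116) = 0.1312. LR = 0.82/0.40 = 2.0500.
Prior odds = 0.1312/2.0500 = 0.0640, so P(S) = 0.0640/(1+0.0640) ≈ 0.06.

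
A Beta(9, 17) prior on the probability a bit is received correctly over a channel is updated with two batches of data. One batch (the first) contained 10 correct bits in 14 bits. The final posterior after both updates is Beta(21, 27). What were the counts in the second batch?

Sequential conjugate updates are equivalent to a single update on the pooled data, so total successes = posterior α − prior α and total failures = posterior β − prior β.
Total across both batches: 21−9=12 correct bits, 27−17=10 errors.
Subtract the first batch: 12−10=2 correct bits and 10−4=6 errors.

2 correct bits and 6 errors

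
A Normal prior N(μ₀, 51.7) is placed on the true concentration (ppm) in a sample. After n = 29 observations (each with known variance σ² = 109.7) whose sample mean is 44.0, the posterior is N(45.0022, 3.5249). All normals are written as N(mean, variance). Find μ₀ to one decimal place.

μ₀ = 58.7

With known observation variance, the Normal–Normal posterior has precision τ_n = τ₀ + n/σ² and mean μ_n = (τ₀μ₀ + (n/σ²)x̄)/τ_n.
Here τ₀ = 1/51.7 = 0.019342 and τ_data = 29/109.7 = 0.264357, so τ_n = 0.283699.
Rearranging for μ₀: μ₀ = (μ_n·τ_n − τ_data·x̄)/τ₀ = (45.0022·0.283699 − 0.264357·44.0) / 0.019342 = 1.135371/0.019342 ≈ 58.7.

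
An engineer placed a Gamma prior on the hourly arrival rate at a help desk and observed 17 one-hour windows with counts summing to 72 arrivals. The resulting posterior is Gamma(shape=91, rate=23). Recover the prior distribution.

A Gamma(α, β) prior (rate parametrization) on a Poisson rate with n observations summing to S gives posterior Gamma(α+S, β+n).
So α = 91 − 72 = 19 and β = 23 − 17 = 6.

Gamma(shape=19, rate=6)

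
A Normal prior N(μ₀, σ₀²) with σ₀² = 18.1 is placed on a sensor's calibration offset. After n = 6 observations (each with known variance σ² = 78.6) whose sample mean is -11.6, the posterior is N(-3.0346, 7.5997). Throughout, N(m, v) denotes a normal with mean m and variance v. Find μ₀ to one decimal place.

μ₀ = 8.8

The posterior mean is a precision-weighted average: μ_n = (τ₀μ₀ + τ_data·x̄)/(τ₀+τ_data), with τ₀=1/σ₀² and τ_data=n/σ².
Here τ₀ = 1/18.1 = 0.055249 and τ_data = 6/78.6 = 0.076336, so τ_n = 0.131585.
Rearranging for μ₀: μ₀ = (μ_n·τ_n − τ_data·x̄)/τ₀ = (-3.0346·0.131585 − 0.076336·-11.6) / 0.055249 = 0.486190/0.055249 ≈ 8.8.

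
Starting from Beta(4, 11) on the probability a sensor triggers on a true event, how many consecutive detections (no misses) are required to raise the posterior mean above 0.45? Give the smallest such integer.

After k detections and 0 misses the posterior is Beta(4+k, 11), with mean (4+k)/(4+11+k).
Set (4+k)/(15+k) > 0.45 and solve: k > (0.45·15 − 4)/(1 − 0.45) = 5.000.
The smallest integer exceeding 5.000 is 6, and checking k=6: (10)/(21) = 0.4762 > 0.45.

k = 6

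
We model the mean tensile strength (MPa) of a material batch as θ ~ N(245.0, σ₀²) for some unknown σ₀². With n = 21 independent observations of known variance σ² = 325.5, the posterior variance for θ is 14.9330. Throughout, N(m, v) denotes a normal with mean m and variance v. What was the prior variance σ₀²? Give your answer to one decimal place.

σ₀² = 408.2

Posterior precision equals prior precision plus data precision: 1/σ_n² = 1/σ₀² + n/σ².
So 1/σ₀² = 1/14.9330 − 21/325.5 = 0.066966 − 0.064516 = 0.002450.
Hence σ₀² = 1/0.002450 ≈ 408.2.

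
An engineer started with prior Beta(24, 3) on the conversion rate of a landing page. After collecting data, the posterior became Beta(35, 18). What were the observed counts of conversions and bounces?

Beta is conjugate to the binomial likelihood: posterior = Beta(a+s, b+f).
So s = 35 − 24 = 11 and f = 18 − 3 = 15.

11 conversions and 15 bounces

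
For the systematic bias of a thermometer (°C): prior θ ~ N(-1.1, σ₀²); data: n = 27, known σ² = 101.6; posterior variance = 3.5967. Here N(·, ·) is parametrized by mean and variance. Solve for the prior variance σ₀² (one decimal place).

σ₀² = 81.4

For the Normal–Normal model with known σ², precisions add: τ_n = τ₀ + n/σ².
So 1/σ₀² = 1/3.5967 − 27/101.6 = 0.278033 − 0.265748 = 0.012285.
Hence σ₀² = 1/0.012285 ≈ 81.4.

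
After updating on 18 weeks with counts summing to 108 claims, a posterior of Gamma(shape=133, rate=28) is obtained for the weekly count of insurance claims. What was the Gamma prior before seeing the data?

Gamma(shape=25, rate=10)

Gamma–Poisson conjugacy: posterior shape = α + Σxᵢ, posterior rate = β + n.
So α = 133 − 108 = 25 and β = 28 − 18 = 10.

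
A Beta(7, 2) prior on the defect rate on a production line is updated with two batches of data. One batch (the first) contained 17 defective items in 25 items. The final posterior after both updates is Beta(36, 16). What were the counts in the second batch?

12 defective items and 6 good items

Because Beta–binomial updating is additive in the counts, the combined data contributed (α_post−α_prior, β_post−β_prior) successes and failures.
Total across both batches: 36−7=29 defective items, 16−2=14 good items.
Subtract the first batch: 29−17=12 defective items and 14−8=6 good items.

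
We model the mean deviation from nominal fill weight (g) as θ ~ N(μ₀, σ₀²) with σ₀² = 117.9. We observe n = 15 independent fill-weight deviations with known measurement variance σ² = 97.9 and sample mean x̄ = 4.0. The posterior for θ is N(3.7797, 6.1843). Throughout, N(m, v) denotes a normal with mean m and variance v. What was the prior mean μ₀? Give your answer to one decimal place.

The posterior mean is a precision-weighted average: μ_n = (τ₀μ₀ + τ_data·x̄)/(τ₀+τ_data), with τ₀=1/σ₀² and τ_data=n/σ².
Here τ₀ = 1/117.9 = 0.008482 and τ_data = 15/97.9 = 0.153218, so τ_n = 0.161700.
Rearranging for μ₀: μ₀ = (μ_n·τ_n − τ_data·x̄)/τ₀ = (3.7797·0.161700 − 0.153218·4.0) / 0.008482 = -0.001695/0.008482 ≈ -0.2.

μ₀ = -0.2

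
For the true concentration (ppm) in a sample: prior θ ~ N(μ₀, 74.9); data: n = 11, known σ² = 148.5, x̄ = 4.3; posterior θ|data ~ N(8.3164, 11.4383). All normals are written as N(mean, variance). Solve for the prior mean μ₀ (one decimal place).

μ₀ = 30.6

The posterior mean is a precision-weighted average: μ_n = (τ₀μ₀ + τ_data·x̄)/(τ₀+τ_data), with τ₀=1/σ₀² and τ_data=n/σ².
Here τ₀ = 1/74.9 = 0.013351 and τ_data = 11/148.5 = 0.074074, so τ_n = 0.087425.
Rearranging for μ₀: μ₀ = (μ_n·τ_n − τ_data·x̄)/τ₀ = (8.3164·0.087425 − 0.074074·4.3) / 0.013351 = 0.408543/0.013351 ≈ 30.6.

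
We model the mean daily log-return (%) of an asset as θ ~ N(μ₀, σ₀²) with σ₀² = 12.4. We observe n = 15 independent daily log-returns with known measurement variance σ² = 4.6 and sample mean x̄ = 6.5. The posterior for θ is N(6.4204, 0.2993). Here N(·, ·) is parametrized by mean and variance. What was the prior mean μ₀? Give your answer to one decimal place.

μ₀ = 3.2

The posterior mean is a precision-weighted average: μ_n = (τ₀μ₀ + τ_data·x̄)/(τ₀+τ_data), with τ₀=1/σ₀² and τ_data=n/σ².
Here τ₀ = 1/12.4 = 0.080645 and τ_data = 15/4.6 = 3.260870, so τ_n = 3.341515.
Rearranging for μ₀: μ₀ = (μ_n·τ_n − τ_data·x̄)/τ₀ = (6.4204·3.341515 − 3.260870·6.5) / 0.080645 = 0.258208/0.080645 ≈ 3.2.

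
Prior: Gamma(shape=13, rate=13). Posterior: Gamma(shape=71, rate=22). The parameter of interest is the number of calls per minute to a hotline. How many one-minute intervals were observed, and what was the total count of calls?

n = 9 one-minute intervals with total 58 calls

A Gamma(α, β) prior (rate parametrization) on a Poisson rate with n observations summing to S gives posterior Gamma(α+S, β+n).
Matching: Σxᵢ = 71 − 13 = 58 and n = 22 − 13 = 9.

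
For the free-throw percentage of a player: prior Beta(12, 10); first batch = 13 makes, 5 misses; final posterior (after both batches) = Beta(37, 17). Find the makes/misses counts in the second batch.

Because Beta–binomial updating is additive in the counts, the combined data contributed (α_post−α_prior, β_post−β_prior) successes and failures.
Total across both batches: 37−12=25 makes, 17−10=7 misses.
Subtract the first batch: 25−13=12 makes and 7−5=2 misses.

12 makes and 2 misses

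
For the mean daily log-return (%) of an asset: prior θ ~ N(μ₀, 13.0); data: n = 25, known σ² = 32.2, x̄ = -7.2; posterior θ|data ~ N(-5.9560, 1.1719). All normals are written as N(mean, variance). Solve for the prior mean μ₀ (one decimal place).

μ₀ = 6.6

With known observation variance, the Normal–Normal posterior has precision τ_n = τ₀ + n/σ² and mean μ_n = (τ₀μ₀ + (n/σ²)x̄)/τ_n.
Here τ₀ = 1/13.0 = 0.076923 and τ_data = 25/32.2 = 0.776398, so τ_n = 0.853321.
Rearranging for μ₀: μ₀ = (μ_n·τ_n − τ_data·x̄)/τ₀ = (-5.9560·0.853321 − 0.776398·-7.2) / 0.076923 = 0.507686/0.076923 ≈ 6.6.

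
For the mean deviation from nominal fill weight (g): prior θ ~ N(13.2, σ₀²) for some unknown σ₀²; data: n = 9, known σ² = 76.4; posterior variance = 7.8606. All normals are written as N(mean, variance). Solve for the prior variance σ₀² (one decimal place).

σ₀² = 106.2

For the Normal–Normal model with known σ², precisions add: τ_n = τ₀ + n/σ².
So 1/σ₀² = 1/7.8606 − 9/76.4 = 0.127217 − 0.117801 = 0.009416.
Hence σ₀² = 1/0.009416 ≈ 106.2.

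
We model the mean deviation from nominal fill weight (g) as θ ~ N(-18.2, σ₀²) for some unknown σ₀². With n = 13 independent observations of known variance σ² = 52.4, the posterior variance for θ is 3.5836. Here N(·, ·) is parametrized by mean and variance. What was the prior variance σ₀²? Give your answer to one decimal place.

σ₀² = 32.3

For the Normal–Normal model with known σ², precisions add: τ_n = τ₀ + n/σ².
So 1/σ₀² = 1/3.5836 − 13/52.4 = 0.279049 − 0.248092 = 0.030957.
Hence σ₀² = 1/0.030957 ≈ 32.3.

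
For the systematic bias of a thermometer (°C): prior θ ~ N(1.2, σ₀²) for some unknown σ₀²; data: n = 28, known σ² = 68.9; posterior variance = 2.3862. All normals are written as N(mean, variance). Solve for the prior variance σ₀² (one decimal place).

Posterior precision equals prior precision plus data precision: 1/σ_n² = 1/σ₀² + n/σ².
So 1/σ₀² = 1/2.3862 − 28/68.9 = 0.419076 − 0.406386 = 0.012690.
Hence σ₀² = 1/0.012690 ≈ 78.8.

σ₀² = 78.8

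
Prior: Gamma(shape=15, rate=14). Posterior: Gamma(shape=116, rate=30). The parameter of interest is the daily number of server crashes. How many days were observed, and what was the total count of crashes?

Gamma–Poisson conjugacy: posterior shape = α + Σxᵢ, posterior rate = β + n.
Matching: Σxᵢ = 116 − 15 = 101 and n = 30 − 14 = 16.

n = 16 days with total 101 crashes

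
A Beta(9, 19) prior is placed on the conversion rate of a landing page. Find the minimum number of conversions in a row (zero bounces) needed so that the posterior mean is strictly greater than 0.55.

After k conversions and 0 bounces the posterior is Beta(9+k, 19), with mean (9+k)/(9+19+k).
Set (9+k)/(28+k) > 0.55 and solve: k > (0.55·28 − 9)/(1 − 0.55) = 14.222.
The smallest integer exceeding 14.222 is 15.

k = 15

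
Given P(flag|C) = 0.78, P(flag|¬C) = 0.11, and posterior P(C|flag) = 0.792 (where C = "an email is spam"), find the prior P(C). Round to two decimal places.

Bayes' rule in odds form gives O(C|E) = O(C)·[P(E|C)/P(E|¬C)], hence O(C) = O(C|E)/LR.
Posterior odds = 0.792/(1−0.792) = 3.8077. LR = 0.78/0.11 = 7.0909.
Prior odds = 3.8077/7.0909 = 0.5370, so P(C) = 0.5370/(1+0.5370) ≈ 0.35.

P(C) = 0.35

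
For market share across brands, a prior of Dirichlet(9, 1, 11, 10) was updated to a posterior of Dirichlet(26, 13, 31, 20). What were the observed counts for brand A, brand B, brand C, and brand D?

For a Dirichlet(α) prior with multinomial counts c, the posterior is Dirichlet(α + c) componentwise.
Counts are posterior − prior componentwise: 26−9=17, 13−1=12, 31−11=20, 20−10=10.

counts (17, 12, 20, 10)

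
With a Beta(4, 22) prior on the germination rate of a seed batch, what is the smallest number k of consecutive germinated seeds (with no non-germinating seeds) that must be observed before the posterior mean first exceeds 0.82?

After k germinated seeds and 0 non-germinating seeds the posterior is Beta(4+k, 22), with mean (4+k)/(4+22+k).
Set (4+k)/(26+k) > 0.82 and solve: k > (0.82·26 − 4)/(1 − 0.82) = 96.222.
The smallest integer exceeding 96.222 is 97.

k = 97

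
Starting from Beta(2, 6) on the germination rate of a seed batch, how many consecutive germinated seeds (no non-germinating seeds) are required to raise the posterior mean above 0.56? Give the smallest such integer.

After k germinated seeds and 0 non-germinating seeds the posterior is Beta(2+k, 6), with mean (2+k)/(2+6+k).
Set (2+k)/(8+k) > 0.56 and solve: k > (0.56·8 − 2)/(1 − 0.56) = 5.636.
The smallest integer exceeding 5.636 is 6.

k = 6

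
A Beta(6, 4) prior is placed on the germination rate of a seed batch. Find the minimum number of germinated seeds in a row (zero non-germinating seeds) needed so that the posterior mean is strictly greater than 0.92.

k = 41

After k germinated seeds and 0 non-germinating seeds the posterior is Beta(6+k, 4), with mean (6+k)/(6+4+k).
Set (6+k)/(10+k) > 0.92 and solve: k > (0.92·10 − 6)/(1 − 0.92) = 40.000.
The smallest integer exceeding 40.000 is 41.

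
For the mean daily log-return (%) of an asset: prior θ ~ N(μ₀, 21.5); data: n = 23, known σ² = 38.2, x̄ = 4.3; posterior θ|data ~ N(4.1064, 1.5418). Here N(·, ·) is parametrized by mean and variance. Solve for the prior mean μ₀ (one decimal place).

The posterior mean is a precision-weighted average: μ_n = (τ₀μ₀ + τ_data·x̄)/(τ₀+τ_data), with τ₀=1/σ₀² and τ_data=n/σ².
Here τ₀ = 1/21.5 = 0.046512 and τ_data = 23/38.2 = 0.602094, so τ_n = 0.648606.
Rearranging for μ₀: μ₀ = (μ_n·τ_n − τ_data·x̄)/τ₀ = (4.1064·0.648606 − 0.602094·4.3) / 0.046512 = 0.074431/0.046512 ≈ 1.6.

μ₀ = 1.6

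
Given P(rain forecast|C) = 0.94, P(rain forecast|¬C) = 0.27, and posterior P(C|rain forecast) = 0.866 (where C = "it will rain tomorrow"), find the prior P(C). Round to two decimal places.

In odds form, posterior odds = prior odds × likelihood ratio, so prior odds = posterior odds ÷ LR.
Posterior odds = 0.866/(1−0.866) = 6.4627. LR = 0.94/0.27 = 3.4815.
Prior odds = 6.4627/3.4815 = 1.8563, so P(C) = 1.8563/(1+1.8563) ≈ 0.65.

P(C) = 0.65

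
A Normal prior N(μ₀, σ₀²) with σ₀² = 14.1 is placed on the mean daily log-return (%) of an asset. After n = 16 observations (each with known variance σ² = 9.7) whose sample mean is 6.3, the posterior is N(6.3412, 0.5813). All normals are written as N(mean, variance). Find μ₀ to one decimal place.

The posterior mean is a precision-weighted average: μ_n = (τ₀μ₀ + τ_data·x̄)/(τ₀+τ_data), with τ₀=1/σ₀² and τ_data=n/σ².
Here τ₀ = 1/14.1 = 0.070922 and τ_data = 16/9.7 = 1.649485, so τ_n = 1.720407.
Rearranging for μ₀: μ₀ = (μ_n·τ_n − τ_data·x̄)/τ₀ = (6.3412·1.720407 − 1.649485·6.3) / 0.070922 = 0.517689/0.070922 ≈ 7.3.

μ₀ = 7.3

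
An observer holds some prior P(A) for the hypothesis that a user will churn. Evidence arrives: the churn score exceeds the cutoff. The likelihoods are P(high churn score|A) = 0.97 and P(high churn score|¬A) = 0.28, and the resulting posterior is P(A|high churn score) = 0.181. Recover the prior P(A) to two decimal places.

P(A) = 0.06

In odds form, posterior odds = prior odds × likelihood ratio, so prior odds = posterior odds ÷ LR.
Posterior odds = 0.181/(1−0.181) = 0.2210. LR = 0.97/0.28 = 3.4643.
Prior odds = 0.2210/3.4643 = 0.0638, so P(A) = 0.0638/(1+0.0638) ≈ 0.06.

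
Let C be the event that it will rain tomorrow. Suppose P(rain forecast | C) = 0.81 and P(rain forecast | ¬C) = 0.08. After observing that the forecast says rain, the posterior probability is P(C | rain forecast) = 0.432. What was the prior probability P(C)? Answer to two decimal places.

P(C) = 0.07

In odds form, posterior odds = prior odds × likelihood ratio, so prior odds = posterior odds ÷ LR.
Posterior odds = 0.432/(1−0.432) = 0.7606. LR = 0.81/0.08 = 10.1250.
Prior odds = 0.7606/10.1250 = 0.0751, so P(C) = 0.0751/(1+0.0751) ≈ 0.07.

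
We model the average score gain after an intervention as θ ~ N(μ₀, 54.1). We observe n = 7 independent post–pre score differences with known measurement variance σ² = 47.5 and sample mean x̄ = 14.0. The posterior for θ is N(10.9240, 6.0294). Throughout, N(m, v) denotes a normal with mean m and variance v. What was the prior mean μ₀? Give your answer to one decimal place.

The posterior mean is a precision-weighted average: μ_n = (τ₀μ₀ + τ_data·x̄)/(τ₀+τ_data), with τ₀=1/σ₀² and τ_data=n/σ².
Here τ₀ = 1/54.1 = 0.018484 and τ_data = 7/47.5 = 0.147368, so τ_n = 0.165852.
Rearranging for μ₀: μ₀ = (μ_n·τ_n − τ_data·x̄)/τ₀ = (10.9240·0.165852 − 0.147368·14.0) / 0.018484 = -0.251385/0.018484 ≈ -13.6.

μ₀ = -13.6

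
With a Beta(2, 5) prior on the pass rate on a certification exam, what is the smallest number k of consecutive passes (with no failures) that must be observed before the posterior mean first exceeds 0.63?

After k passes and 0 failures the posterior is Beta(2+k, 5), with mean (2+k)/(2+5+k).
Set (2+k)/(7+k) > 0.63 and solve: k > (0.63·7 − 2)/(1 − 0.63) = 6.514.
The smallest integer exceeding 6.514 is 7, and checking k=7: (9)/(14) = 0.6429 > 0.63.

k = 7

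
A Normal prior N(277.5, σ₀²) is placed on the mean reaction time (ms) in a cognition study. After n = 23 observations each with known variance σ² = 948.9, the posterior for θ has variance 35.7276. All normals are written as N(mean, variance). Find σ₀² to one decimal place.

σ₀² = 266.6

Posterior precision equals prior precision plus data precision: 1/σ_n² = 1/σ₀² + n/σ².
So 1/σ₀² = 1/35.7276 − 23/948.9 = 0.027990 − 0.024239 = 0.003751.
Hence σ₀² = 1/0.003751 ≈ 266.6.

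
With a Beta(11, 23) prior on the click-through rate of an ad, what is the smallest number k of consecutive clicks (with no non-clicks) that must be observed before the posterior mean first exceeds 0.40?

k = 5

After k clicks and 0 non-clicks the posterior is Beta(11+k, 23), with mean (11+k)/(11+23+k).
Set (11+k)/(34+k) > 0.40 and solve: k > (0.40·34 − 11)/(1 − 0.40) = 4.333.
The smallest integer exceeding 4.333 is 5.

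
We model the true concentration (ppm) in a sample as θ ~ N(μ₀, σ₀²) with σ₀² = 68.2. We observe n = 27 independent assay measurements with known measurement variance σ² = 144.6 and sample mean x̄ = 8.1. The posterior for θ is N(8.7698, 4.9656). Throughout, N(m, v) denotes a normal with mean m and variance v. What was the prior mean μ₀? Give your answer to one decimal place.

μ₀ = 17.3

With known observation variance, the Normal–Normal posterior has precision τ_n = τ₀ + n/σ² and mean μ_n = (τ₀μ₀ + (n/σ²)x̄)/τ_n.
Here τ₀ = 1/68.2 = 0.014663 and τ_data = 27/144.6 = 0.186722, so τ_n = 0.201385.
Rearranging for μ₀: μ₀ = (μ_n·τ_n − τ_data·x̄)/τ₀ = (8.7698·0.201385 − 0.186722·8.1) / 0.014663 = 0.253658/0.014663 ≈ 17.3.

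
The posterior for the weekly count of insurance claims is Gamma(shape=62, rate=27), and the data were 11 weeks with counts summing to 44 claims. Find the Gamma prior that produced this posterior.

A Gamma(α, β) prior (rate parametrization) on a Poisson rate with n observations summing to S gives posterior Gamma(α+S, β+n).
So α = 62 − 44 = 18 and β = 27 − 11 = 16.

Gamma(shape=18, rate=16)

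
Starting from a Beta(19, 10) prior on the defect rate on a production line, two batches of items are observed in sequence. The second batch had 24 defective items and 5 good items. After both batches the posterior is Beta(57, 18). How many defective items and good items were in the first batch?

Because Beta–binomial updating is additive in the counts, the combined data contributed (α_post−α_prior, β_post−β_prior) successes and failures.
Total across both batches: 57−19=38 defective items, 18−10=8 good items.
Subtract the second batch: 38−24=14 defective items and 8−5=3 good items.

14 defective items and 3 good items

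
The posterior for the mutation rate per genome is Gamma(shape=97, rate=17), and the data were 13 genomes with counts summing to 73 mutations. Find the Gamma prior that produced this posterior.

Gamma(shape=24, rate=4)

A Gamma(α, β) prior (rate parametrization) on a Poisson rate with n observations summing to S gives posterior Gamma(α+S, β+n).
So α = 97 − 73 = 24 and β = 17 − 13 = 4.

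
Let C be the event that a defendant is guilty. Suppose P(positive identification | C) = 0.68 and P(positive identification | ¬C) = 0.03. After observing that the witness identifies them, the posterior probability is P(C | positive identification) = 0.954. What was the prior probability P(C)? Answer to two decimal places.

P(C) = 0.48

In odds form, posterior odds = prior odds × likelihood ratio, so prior odds = posterior odds ÷ LR.
Posterior odds = 0.954/(1−0.954) = 20.7391. LR = 0.68/0.03 = 22.6667.
Prior odds = 20.7391/22.6667 = 0.9150, so P(C) = 0.9150/(1+0.9150) ≈ 0.48.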